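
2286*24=54864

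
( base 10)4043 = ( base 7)14534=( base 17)dge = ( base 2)111111001011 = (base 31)46d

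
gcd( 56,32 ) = 8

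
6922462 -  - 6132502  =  13054964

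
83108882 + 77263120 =160372002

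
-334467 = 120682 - 455149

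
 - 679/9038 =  - 1 + 8359/9038= - 0.08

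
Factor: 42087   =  3^1*14029^1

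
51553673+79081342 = 130635015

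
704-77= 627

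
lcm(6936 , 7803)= 62424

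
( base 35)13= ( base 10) 38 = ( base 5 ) 123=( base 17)24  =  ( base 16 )26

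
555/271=2 + 13/271  =  2.05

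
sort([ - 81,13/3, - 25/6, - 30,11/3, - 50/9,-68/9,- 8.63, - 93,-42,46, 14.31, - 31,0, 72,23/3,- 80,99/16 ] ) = [ - 93, - 81, - 80, - 42, - 31, - 30,-8.63, - 68/9,  -  50/9, -25/6,  0,11/3,13/3,99/16,23/3, 14.31 , 46,72]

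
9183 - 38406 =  - 29223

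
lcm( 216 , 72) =216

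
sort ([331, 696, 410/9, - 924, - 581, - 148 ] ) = [- 924,  -  581, - 148, 410/9 , 331,696]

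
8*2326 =18608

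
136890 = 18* 7605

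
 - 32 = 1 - 33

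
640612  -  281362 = 359250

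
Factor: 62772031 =7^1*863^1 * 10391^1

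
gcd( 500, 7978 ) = 2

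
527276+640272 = 1167548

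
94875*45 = 4269375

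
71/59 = 1 + 12/59 = 1.20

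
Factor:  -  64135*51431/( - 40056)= 2^(  -  3)*3^( - 1) *5^1*101^1*127^1* 1669^(  -  1)*51431^1=3298527185/40056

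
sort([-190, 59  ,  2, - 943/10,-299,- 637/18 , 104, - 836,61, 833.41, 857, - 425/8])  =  [-836, - 299,-190, - 943/10,-425/8,-637/18, 2,59,61,104 , 833.41, 857] 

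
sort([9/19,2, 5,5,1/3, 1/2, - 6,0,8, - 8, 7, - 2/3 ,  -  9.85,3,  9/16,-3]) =[ - 9.85 ,-8, - 6, - 3, - 2/3,0,1/3, 9/19  ,  1/2 , 9/16,2,3,5,5,7,8 ]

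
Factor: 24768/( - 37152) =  - 2/3 = - 2^1 * 3^( - 1)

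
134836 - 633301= -498465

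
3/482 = 3/482 = 0.01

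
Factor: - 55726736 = - 2^4*  13^2*37^1 * 557^1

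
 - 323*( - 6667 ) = 2153441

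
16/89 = 16/89   =  0.18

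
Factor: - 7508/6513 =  - 2^2*3^( - 1)*13^(  -  1) *167^ ( - 1)* 1877^1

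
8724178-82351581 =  - 73627403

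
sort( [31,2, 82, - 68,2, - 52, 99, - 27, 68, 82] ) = [ - 68, - 52,-27,2 , 2,  31  ,  68, 82, 82, 99] 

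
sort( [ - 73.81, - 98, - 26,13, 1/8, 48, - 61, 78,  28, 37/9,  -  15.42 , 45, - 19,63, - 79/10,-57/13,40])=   [-98, -73.81, - 61, - 26, - 19, - 15.42, - 79/10, - 57/13,  1/8,37/9,  13 , 28 , 40,  45, 48,63,78]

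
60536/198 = 305 + 73/99 = 305.74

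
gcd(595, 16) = 1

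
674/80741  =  674/80741=0.01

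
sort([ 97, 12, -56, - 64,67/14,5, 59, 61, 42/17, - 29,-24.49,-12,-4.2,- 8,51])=[-64, -56,  -  29, -24.49,-12,-8, - 4.2,42/17, 67/14, 5,  12,51,  59,61,97]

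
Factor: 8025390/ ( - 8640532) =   -  2^ ( - 1) * 3^2 * 5^1*23^1 *3877^1*2160133^( - 1 )  =  -4012695/4320266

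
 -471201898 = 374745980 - 845947878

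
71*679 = 48209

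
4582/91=50 +32/91= 50.35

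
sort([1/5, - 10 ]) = [ - 10,  1/5 ]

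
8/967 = 8/967 = 0.01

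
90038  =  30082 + 59956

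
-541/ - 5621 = 541/5621= 0.10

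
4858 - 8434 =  - 3576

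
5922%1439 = 166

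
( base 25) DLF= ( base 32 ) 8EP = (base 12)5021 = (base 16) 21D9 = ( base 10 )8665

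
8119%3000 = 2119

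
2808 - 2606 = 202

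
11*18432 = 202752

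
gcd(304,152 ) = 152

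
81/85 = 81/85  =  0.95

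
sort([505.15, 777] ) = [505.15, 777 ] 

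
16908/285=5636/95= 59.33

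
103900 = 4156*25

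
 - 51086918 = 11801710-62888628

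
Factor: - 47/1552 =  - 2^( - 4 )*47^1 * 97^( - 1)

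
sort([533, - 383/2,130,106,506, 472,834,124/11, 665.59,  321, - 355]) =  [ -355, - 383/2,124/11,106 , 130,321 , 472, 506,533,  665.59,834 ] 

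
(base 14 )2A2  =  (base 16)216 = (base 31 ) H7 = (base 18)1BC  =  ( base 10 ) 534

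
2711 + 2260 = 4971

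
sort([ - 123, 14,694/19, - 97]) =[  -  123, - 97,14,694/19 ] 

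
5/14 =5/14 = 0.36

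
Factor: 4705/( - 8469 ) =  - 5/9 = - 3^( - 2)*5^1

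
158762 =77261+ 81501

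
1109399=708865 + 400534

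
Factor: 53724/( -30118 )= - 2^1*3^1*11^1*37^(-1 )=-66/37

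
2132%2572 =2132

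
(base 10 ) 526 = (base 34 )fg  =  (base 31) GU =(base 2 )1000001110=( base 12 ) 37a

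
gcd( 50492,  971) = 971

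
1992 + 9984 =11976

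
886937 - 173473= 713464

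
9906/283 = 35 + 1/283  =  35.00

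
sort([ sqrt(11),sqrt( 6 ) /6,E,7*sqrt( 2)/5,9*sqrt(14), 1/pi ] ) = [ 1/pi,sqrt( 6)/6,7*sqrt ( 2 ) /5, E,sqrt( 11) , 9*sqrt( 14 ) ] 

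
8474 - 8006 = 468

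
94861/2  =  47430 + 1/2 = 47430.50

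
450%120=90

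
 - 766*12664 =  - 9700624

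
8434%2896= 2642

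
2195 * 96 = 210720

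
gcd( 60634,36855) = 7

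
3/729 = 1/243= 0.00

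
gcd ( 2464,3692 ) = 4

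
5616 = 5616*1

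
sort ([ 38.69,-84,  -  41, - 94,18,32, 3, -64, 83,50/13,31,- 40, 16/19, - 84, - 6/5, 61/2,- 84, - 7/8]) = [ - 94, - 84, - 84, - 84, -64,-41, - 40, - 6/5, - 7/8,16/19, 3,  50/13,18, 61/2, 31,32,38.69,83]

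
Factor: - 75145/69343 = - 5^1*7^1*17^( - 1 )*19^1*113^1 * 4079^( - 1) 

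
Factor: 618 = 2^1 * 3^1*103^1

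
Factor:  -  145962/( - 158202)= 477/517 = 3^2*11^( - 1)*47^( - 1)*53^1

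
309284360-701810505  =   - 392526145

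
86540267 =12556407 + 73983860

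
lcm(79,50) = 3950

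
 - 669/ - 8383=669/8383 = 0.08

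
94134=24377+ 69757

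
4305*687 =2957535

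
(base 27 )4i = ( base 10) 126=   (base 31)42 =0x7e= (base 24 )56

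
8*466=3728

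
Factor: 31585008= 2^4*3^1*7^2*13^1*1033^1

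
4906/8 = 2453/4 = 613.25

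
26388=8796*3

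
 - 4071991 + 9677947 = 5605956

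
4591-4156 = 435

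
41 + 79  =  120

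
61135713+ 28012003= 89147716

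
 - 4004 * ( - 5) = 20020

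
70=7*10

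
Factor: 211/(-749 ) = - 7^(-1) * 107^( - 1) * 211^1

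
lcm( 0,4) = 0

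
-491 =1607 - 2098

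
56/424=7/53=0.13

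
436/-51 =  - 436/51  =  - 8.55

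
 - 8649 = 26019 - 34668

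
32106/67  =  479 + 13/67 = 479.19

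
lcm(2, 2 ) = 2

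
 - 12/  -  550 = 6/275 = 0.02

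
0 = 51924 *0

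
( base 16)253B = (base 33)8OR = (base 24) GD3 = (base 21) 10ci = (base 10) 9531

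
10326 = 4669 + 5657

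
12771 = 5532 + 7239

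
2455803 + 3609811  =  6065614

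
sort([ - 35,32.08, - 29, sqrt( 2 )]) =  [ - 35, - 29,sqrt(2),32.08] 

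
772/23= 33+13/23 =33.57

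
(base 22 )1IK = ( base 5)12100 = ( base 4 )32010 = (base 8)1604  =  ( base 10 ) 900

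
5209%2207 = 795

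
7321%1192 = 169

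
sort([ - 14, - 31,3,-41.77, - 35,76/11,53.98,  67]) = [ - 41.77,-35, -31, - 14,3,76/11,53.98, 67]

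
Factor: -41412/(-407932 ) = 87/857 = 3^1 *29^1*857^( - 1 ) 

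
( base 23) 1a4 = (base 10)763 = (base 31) OJ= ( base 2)1011111011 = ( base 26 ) 139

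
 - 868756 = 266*( - 3266 )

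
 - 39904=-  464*86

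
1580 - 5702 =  - 4122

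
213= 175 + 38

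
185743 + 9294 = 195037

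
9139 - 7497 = 1642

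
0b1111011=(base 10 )123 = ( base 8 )173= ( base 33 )3o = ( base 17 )74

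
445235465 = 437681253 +7554212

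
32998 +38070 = 71068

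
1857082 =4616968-2759886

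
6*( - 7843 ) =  - 47058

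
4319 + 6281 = 10600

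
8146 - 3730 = 4416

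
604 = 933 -329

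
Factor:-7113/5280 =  - 2371/1760 = - 2^( - 5)*5^( - 1)*11^( - 1)*2371^1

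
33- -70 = 103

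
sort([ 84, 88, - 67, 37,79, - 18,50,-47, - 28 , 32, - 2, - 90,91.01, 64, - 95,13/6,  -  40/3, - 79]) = [- 95, - 90, - 79,-67, - 47,-28 , - 18, - 40/3, - 2, 13/6, 32, 37,50,  64,79, 84 , 88,91.01]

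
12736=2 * 6368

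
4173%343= 57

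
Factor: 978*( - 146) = - 2^2*3^1*73^1 *163^1 = -  142788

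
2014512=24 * 83938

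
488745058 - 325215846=163529212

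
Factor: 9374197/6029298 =2^(-1)*3^( - 2) * 7^1*11^ (-1 )*37^(-1)*47^1*823^ ( - 1 )*28493^1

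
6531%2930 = 671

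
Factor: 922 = 2^1 * 461^1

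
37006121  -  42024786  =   - 5018665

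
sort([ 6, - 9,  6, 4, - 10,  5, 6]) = [  -  10,-9, 4, 5,  6, 6, 6]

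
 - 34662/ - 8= 4332 + 3/4 = 4332.75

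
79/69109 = 79/69109 = 0.00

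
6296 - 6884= - 588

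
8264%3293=1678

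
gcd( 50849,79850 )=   1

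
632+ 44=676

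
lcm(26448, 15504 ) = 449616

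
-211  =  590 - 801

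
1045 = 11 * 95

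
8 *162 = 1296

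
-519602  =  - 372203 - 147399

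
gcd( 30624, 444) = 12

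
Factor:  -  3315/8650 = -663/1730  =  - 2^(-1)*3^1*5^( - 1) *13^1*17^1 * 173^(-1)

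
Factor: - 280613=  - 280613^1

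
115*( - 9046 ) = - 1040290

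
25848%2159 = 2099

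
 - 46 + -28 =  - 74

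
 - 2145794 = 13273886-15419680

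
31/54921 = 31/54921 = 0.00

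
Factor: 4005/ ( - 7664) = -2^( - 4) *3^2*5^1*89^1*479^( - 1 )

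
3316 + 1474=4790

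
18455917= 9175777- - 9280140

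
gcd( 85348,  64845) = 1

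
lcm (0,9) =0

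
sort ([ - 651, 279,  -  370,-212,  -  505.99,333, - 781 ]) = [- 781, - 651, - 505.99,  -  370 ,-212, 279,333 ] 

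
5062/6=2531/3 = 843.67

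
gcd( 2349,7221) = 87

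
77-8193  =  -8116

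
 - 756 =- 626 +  - 130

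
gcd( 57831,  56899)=1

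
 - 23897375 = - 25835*925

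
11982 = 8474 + 3508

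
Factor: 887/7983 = 3^(  -  2) = 1/9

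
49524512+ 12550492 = 62075004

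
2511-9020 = -6509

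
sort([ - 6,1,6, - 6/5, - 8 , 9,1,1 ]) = [ - 8,-6, - 6/5,1 , 1,1,6,  9]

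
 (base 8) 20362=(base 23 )FLG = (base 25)dc9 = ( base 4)2003302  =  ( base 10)8434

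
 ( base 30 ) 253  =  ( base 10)1953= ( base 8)3641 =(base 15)8a3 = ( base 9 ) 2610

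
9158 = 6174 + 2984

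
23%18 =5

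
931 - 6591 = -5660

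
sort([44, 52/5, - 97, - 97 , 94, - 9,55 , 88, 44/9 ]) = [ - 97, - 97,  -  9, 44/9, 52/5  ,  44, 55, 88,94 ]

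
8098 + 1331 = 9429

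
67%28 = 11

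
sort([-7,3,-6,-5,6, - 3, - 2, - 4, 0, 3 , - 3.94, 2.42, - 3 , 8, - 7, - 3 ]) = [ -7, - 7,-6,-5, - 4, -3.94,-3, -3,  -  3,  -  2, 0, 2.42,3, 3,6, 8 ]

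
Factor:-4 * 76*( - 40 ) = 2^7*5^1*19^1=12160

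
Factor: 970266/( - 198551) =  - 2^1*3^1 * 11^1 * 61^1* 211^(-1) * 241^1*941^( - 1 ) 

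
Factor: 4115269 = 4115269^1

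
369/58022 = 369/58022 =0.01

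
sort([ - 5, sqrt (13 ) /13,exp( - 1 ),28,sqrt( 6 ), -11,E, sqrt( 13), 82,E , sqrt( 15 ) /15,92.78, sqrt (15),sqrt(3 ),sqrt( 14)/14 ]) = [ - 11, - 5 , sqrt( 15 )/15 , sqrt (14)/14,sqrt( 13 ) /13,exp( - 1 ),sqrt( 3),sqrt( 6 ), E, E, sqrt( 13 ), sqrt(15),28,82 , 92.78]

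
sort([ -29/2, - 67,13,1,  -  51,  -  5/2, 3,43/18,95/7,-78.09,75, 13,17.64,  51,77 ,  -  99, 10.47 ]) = [  -  99, - 78.09,-67,  -  51,  -  29/2,  -  5/2,1, 43/18, 3, 10.47,13,13, 95/7,17.64, 51 , 75, 77]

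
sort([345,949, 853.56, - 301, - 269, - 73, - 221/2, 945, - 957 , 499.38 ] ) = [- 957  , - 301, - 269, - 221/2,  -  73,345,499.38, 853.56,945, 949]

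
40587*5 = 202935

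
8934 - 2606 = 6328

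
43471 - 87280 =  - 43809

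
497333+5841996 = 6339329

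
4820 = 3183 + 1637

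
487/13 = 487/13 = 37.46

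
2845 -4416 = -1571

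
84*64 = 5376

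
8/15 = 8/15 = 0.53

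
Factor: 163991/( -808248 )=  - 2^(-3)*3^( - 1 )*7^ ( - 1 )*17^( - 1) * 283^(-1 )*163991^1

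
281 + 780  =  1061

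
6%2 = 0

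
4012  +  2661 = 6673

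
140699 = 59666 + 81033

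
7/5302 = 7/5302 = 0.00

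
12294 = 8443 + 3851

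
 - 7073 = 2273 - 9346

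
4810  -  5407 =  - 597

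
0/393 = 0=0.00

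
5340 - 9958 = -4618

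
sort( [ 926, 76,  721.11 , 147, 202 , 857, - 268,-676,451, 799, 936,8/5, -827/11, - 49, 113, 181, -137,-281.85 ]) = [  -  676, - 281.85,-268, -137, -827/11,  -  49,  8/5, 76, 113, 147 , 181,202, 451, 721.11, 799,  857,926, 936 ] 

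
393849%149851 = 94147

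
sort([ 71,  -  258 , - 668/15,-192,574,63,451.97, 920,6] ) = [ - 258 , - 192, - 668/15 , 6,63, 71, 451.97  ,  574 , 920 ] 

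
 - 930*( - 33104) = 30786720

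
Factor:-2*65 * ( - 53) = 2^1*5^1*13^1 * 53^1 = 6890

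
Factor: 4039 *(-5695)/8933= - 5^1*  7^1*17^1*67^1*  577^1*8933^(  -  1) = -23002105/8933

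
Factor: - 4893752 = - 2^3*107^1*5717^1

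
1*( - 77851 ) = -77851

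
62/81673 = 62/81673 = 0.00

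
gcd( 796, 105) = 1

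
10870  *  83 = 902210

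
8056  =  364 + 7692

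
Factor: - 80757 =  - 3^4*997^1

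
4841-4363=478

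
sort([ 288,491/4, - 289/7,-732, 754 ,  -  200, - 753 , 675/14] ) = [ - 753,-732,-200,-289/7,675/14  ,  491/4, 288,754 ] 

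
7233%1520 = 1153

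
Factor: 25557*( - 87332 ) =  - 2231943924 = -2^2 * 3^1*7^2*1217^1*3119^1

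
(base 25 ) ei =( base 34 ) as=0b101110000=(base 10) 368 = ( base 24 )F8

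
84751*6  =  508506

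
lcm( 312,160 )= 6240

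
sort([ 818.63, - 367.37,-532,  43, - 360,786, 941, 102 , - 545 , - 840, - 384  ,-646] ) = [-840, - 646, - 545, - 532, - 384, - 367.37 , - 360,  43, 102, 786,818.63, 941]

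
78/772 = 39/386 = 0.10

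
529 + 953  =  1482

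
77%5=2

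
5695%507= 118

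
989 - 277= 712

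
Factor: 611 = 13^1*47^1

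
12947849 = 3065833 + 9882016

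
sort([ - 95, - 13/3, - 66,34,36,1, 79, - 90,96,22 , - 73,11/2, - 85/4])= [ - 95, - 90, - 73, - 66,  -  85/4, - 13/3,  1 , 11/2, 22,34,36, 79, 96] 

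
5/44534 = 5/44534 = 0.00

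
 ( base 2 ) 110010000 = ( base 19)121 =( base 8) 620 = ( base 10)400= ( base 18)144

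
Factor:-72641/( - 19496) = 2^ (-3)*17^1 * 2437^( - 1 )*4273^1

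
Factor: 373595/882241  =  5^1*74719^1*882241^( - 1) 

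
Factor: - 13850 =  - 2^1 * 5^2*277^1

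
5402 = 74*73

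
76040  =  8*9505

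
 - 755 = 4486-5241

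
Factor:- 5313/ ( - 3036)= 2^( - 2)*7^1 = 7/4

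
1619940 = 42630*38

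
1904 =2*952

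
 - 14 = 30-44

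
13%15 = 13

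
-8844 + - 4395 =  - 13239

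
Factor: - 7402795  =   - 5^1*101^1*107^1*137^1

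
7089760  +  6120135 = 13209895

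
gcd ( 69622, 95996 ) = 2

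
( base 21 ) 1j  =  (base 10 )40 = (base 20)20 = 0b101000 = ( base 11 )37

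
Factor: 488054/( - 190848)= - 2^ (  -  6 )*3^( - 1)*491^1  =  - 491/192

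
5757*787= 4530759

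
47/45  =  47/45 = 1.04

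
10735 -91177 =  - 80442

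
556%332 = 224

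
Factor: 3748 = 2^2 * 937^1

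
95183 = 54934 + 40249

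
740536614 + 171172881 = 911709495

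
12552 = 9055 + 3497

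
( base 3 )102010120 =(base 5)224430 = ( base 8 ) 17663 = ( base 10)8115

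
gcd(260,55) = 5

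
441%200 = 41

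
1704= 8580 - 6876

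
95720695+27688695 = 123409390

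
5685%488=317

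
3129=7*447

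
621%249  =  123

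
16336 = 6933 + 9403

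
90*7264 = 653760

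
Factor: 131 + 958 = 3^2 * 11^2 = 1089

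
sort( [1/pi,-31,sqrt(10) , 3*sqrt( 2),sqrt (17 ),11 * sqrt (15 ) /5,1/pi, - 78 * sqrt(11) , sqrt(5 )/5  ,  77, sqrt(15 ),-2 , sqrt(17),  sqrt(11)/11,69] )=[ - 78 * sqrt( 11 ), - 31,-2 , sqrt(11)/11 , 1/pi, 1/pi, sqrt(5)/5, sqrt( 10), sqrt(15), sqrt( 17),sqrt(17 ), 3 * sqrt(2),11*sqrt( 15 )/5,69,77 ]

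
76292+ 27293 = 103585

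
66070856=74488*887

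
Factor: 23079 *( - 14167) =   -  3^1*7^2 * 31^1*157^1 *457^1 = - 326960193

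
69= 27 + 42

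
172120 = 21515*8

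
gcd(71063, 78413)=1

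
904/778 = 452/389=1.16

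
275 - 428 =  - 153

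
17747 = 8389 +9358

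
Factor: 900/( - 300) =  - 3^1 = -  3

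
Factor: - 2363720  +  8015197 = 5651477 = 13^1*151^1*2879^1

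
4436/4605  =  4436/4605 = 0.96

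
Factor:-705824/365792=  - 71^(-1 )* 137^1  =  - 137/71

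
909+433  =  1342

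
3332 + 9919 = 13251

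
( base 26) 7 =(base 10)7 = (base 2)111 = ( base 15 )7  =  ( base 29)7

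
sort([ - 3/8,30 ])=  [ - 3/8,30]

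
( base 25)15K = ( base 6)3322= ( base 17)2B5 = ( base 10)770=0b1100000010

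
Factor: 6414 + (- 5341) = 29^1*37^1 = 1073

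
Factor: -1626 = -2^1 * 3^1*271^1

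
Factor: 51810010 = 2^1*5^1*7^1*740143^1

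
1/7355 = 1/7355  =  0.00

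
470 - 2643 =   -  2173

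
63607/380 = 63607/380= 167.39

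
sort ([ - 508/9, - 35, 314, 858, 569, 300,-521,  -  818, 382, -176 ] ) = [  -  818, - 521, - 176, - 508/9,  -  35,  300, 314, 382, 569, 858]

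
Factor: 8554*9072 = 77601888  =  2^5*3^4 * 7^2*13^1*47^1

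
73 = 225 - 152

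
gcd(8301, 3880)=1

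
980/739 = 1 + 241/739= 1.33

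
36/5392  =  9/1348 =0.01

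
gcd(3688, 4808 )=8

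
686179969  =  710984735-24804766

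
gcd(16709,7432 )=1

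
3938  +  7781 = 11719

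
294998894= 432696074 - 137697180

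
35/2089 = 35/2089 = 0.02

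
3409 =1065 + 2344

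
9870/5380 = 1 + 449/538 = 1.83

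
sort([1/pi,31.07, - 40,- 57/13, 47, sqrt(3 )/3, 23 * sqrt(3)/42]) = [ - 40,  -  57/13 , 1/pi,sqrt(3)/3, 23*sqrt(3)/42, 31.07,47 ]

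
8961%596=21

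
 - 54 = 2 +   -  56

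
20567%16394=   4173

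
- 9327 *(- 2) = 18654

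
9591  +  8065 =17656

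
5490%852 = 378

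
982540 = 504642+477898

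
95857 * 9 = 862713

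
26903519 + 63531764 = 90435283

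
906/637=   1 + 269/637 = 1.42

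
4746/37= 128 + 10/37 = 128.27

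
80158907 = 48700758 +31458149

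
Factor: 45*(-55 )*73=- 3^2*5^2*11^1*73^1 = - 180675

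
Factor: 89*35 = 5^1* 7^1*89^1 = 3115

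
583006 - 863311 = - 280305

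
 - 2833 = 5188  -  8021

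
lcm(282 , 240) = 11280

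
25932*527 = 13666164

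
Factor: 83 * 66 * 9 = 49302 = 2^1 * 3^3*11^1*83^1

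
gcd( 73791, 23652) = 81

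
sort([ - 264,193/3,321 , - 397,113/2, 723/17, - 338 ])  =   [ - 397, - 338,-264, 723/17, 113/2,193/3,321 ] 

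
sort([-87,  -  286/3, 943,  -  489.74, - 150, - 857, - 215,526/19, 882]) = [ - 857,-489.74, - 215, - 150,- 286/3,-87,526/19,882, 943]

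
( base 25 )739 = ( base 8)10553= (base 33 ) 434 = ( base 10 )4459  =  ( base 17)F75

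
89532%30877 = 27778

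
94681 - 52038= 42643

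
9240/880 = 21/2 = 10.50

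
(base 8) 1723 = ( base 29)14m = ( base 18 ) 307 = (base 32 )uj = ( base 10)979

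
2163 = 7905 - 5742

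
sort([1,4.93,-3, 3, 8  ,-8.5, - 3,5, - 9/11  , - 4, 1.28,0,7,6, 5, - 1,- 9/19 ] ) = [ - 8.5, - 4, - 3, -3, -1,  -  9/11,- 9/19, 0, 1,1.28, 3 , 4.93, 5, 5, 6, 7,8]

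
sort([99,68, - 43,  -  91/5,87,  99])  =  [ - 43,-91/5,  68,87,99,99]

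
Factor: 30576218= 2^1 * 113^1*193^1*701^1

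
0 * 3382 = 0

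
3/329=3/329=0.01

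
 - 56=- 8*7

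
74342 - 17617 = 56725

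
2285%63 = 17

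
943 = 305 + 638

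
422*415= 175130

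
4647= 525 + 4122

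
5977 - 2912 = 3065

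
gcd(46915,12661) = 11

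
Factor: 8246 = 2^1*7^1*19^1*31^1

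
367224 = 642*572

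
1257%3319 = 1257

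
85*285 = 24225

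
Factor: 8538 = 2^1*3^1 * 1423^1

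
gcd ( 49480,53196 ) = 4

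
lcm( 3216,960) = 64320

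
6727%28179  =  6727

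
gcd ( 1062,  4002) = 6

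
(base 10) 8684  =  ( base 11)6585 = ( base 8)20754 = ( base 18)18E8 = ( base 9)12818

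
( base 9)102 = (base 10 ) 83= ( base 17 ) 4F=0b1010011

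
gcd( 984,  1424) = 8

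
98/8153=98/8153 = 0.01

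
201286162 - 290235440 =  - 88949278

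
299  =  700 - 401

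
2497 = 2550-53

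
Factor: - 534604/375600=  - 2^( - 2)*3^( - 1 )*5^(  -  2)*7^1*61^1  =  -427/300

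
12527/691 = 12527/691 = 18.13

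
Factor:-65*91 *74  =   - 437710 = - 2^1*5^1*7^1*13^2*37^1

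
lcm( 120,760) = 2280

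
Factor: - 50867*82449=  - 4193933283=- 3^2*9161^1*50867^1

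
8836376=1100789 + 7735587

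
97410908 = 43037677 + 54373231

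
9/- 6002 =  - 9/6002  =  - 0.00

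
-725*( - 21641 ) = 15689725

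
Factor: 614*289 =177446= 2^1*17^2*307^1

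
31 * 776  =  24056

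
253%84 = 1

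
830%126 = 74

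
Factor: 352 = 2^5*11^1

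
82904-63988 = 18916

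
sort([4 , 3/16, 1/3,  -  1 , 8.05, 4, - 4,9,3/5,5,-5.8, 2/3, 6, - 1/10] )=[ -5.8,-4, - 1 , - 1/10, 3/16, 1/3,  3/5,  2/3, 4,4, 5,6, 8.05, 9]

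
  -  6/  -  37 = 6/37=0.16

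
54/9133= 54/9133= 0.01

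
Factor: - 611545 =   -  5^1*11^1*11119^1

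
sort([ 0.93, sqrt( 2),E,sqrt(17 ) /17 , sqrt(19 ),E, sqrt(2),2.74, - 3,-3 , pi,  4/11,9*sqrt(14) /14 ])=[ - 3, - 3, sqrt(17) /17, 4/11 , 0.93,sqrt( 2 ), sqrt(2) , 9*sqrt( 14)/14,E,E,2.74, pi , sqrt(19) ]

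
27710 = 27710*1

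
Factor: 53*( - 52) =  - 2756 = - 2^2*13^1 *53^1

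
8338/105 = 8338/105 = 79.41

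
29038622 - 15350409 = 13688213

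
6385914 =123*51918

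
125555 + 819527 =945082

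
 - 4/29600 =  - 1/7400 = - 0.00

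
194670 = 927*210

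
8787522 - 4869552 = 3917970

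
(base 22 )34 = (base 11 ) 64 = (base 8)106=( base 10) 70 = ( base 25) 2K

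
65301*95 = 6203595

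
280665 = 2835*99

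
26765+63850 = 90615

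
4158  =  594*7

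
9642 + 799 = 10441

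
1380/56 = 24 + 9/14 = 24.64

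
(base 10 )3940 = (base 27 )5AP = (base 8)7544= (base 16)F64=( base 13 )1A41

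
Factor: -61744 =  -  2^4*17^1*227^1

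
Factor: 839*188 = 2^2*47^1*839^1=157732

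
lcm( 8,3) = 24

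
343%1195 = 343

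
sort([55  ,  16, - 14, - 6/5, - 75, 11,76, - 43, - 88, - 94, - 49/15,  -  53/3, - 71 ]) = [ - 94, - 88, - 75, - 71, - 43, - 53/3, - 14, - 49/15, - 6/5, 11,16 , 55,  76] 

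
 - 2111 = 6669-8780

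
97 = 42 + 55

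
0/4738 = 0=0.00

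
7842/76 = 103 + 7/38=103.18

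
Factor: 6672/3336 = 2^1 = 2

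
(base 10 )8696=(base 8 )20770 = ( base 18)18f2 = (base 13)3C5C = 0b10000111111000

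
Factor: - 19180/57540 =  - 1/3 = - 3^(-1)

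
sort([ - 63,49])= [ - 63, 49]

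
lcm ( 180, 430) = 7740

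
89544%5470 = 2024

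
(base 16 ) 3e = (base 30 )22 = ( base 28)26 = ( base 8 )76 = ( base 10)62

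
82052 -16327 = 65725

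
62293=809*77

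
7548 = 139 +7409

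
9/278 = 9/278 = 0.03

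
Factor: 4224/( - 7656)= - 2^4* 29^( - 1 ) = - 16/29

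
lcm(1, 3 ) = 3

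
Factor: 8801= 13^1 * 677^1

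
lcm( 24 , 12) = 24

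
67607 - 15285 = 52322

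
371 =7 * 53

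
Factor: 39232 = 2^6*613^1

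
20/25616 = 5/6404 = 0.00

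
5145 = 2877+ 2268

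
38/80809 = 38/80809 = 0.00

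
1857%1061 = 796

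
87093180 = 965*90252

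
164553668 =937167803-772614135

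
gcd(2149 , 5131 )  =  7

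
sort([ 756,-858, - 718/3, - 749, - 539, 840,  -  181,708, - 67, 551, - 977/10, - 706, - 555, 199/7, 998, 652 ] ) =[ - 858,  -  749, - 706, - 555,- 539,  -  718/3,-181, - 977/10,  -  67, 199/7,551,  652,  708,  756, 840, 998]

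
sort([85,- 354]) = [  -  354, 85 ]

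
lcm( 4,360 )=360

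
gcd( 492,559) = 1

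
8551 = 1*8551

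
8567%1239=1133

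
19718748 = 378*52166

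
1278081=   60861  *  21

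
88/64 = 1 + 3/8 = 1.38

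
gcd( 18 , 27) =9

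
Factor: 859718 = 2^1*409^1* 1051^1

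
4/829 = 4/829 =0.00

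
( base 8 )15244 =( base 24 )bk4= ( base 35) 5ju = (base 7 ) 25612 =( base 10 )6820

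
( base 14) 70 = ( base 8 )142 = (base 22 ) 4a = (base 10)98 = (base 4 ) 1202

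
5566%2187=1192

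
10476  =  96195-85719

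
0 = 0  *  195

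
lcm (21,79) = 1659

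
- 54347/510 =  - 107 + 223/510 = - 106.56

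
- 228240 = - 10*22824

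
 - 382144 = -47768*8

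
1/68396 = 1/68396 = 0.00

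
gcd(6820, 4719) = 11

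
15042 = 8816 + 6226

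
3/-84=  - 1 + 27/28= - 0.04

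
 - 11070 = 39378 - 50448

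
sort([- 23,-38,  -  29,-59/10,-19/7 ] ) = [  -  38,-29, - 23,-59/10,  -  19/7] 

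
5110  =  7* 730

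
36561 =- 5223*( - 7)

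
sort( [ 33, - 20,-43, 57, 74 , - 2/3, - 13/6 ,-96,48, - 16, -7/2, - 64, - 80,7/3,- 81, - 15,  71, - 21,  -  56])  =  [ - 96,-81,  -  80, - 64, - 56, - 43,-21,-20, - 16, - 15, - 7/2,-13/6,-2/3,7/3, 33,48,  57,71, 74 ]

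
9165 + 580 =9745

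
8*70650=565200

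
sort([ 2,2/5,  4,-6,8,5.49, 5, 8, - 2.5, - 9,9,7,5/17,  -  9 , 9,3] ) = [-9, - 9,-6, - 2.5,5/17,2/5,2,3, 4,5,5.49, 7,  8,8, 9, 9]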